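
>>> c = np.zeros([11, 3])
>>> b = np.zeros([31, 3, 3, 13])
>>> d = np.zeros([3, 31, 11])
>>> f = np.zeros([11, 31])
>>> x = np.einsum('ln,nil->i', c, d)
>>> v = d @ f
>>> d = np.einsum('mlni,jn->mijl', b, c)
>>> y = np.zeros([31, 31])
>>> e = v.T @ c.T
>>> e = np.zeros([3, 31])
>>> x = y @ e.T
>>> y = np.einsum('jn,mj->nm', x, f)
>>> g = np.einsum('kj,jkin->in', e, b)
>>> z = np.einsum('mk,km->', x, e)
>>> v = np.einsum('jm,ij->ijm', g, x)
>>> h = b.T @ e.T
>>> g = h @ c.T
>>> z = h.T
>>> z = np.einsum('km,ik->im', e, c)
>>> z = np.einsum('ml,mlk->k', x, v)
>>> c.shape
(11, 3)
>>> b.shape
(31, 3, 3, 13)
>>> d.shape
(31, 13, 11, 3)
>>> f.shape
(11, 31)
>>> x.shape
(31, 3)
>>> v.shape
(31, 3, 13)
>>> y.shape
(3, 11)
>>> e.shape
(3, 31)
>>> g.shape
(13, 3, 3, 11)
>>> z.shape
(13,)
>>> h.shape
(13, 3, 3, 3)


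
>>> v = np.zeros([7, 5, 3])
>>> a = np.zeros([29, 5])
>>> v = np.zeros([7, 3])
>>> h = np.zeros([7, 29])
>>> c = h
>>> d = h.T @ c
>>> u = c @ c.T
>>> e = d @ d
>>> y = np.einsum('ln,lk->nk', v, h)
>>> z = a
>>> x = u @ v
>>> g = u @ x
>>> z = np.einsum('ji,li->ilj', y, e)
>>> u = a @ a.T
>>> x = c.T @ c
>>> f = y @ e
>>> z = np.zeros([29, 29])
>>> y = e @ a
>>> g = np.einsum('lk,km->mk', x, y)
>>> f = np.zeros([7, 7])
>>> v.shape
(7, 3)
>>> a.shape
(29, 5)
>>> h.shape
(7, 29)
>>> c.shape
(7, 29)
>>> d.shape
(29, 29)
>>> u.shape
(29, 29)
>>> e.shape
(29, 29)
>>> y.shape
(29, 5)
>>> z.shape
(29, 29)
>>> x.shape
(29, 29)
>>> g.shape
(5, 29)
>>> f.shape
(7, 7)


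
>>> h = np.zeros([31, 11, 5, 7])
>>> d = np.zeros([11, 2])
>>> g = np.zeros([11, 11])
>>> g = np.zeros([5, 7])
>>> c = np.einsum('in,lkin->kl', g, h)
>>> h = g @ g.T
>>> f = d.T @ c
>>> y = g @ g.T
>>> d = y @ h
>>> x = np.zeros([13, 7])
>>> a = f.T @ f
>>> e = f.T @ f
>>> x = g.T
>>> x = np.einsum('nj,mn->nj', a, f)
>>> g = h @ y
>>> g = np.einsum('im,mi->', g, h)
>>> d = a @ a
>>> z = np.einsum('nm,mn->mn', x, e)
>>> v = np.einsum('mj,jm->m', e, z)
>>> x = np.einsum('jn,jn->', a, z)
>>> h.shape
(5, 5)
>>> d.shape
(31, 31)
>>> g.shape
()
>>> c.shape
(11, 31)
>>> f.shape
(2, 31)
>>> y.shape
(5, 5)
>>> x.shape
()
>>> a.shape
(31, 31)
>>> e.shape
(31, 31)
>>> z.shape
(31, 31)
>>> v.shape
(31,)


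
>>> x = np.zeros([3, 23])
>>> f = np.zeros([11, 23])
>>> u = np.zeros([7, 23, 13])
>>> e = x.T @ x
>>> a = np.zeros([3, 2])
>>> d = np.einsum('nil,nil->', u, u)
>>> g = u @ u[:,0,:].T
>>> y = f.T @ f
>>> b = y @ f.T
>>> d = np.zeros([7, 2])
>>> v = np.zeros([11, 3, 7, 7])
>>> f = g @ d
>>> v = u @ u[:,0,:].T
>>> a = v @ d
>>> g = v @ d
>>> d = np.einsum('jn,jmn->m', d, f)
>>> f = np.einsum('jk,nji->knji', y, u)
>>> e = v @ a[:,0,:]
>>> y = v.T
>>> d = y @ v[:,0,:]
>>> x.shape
(3, 23)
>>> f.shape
(23, 7, 23, 13)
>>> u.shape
(7, 23, 13)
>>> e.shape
(7, 23, 2)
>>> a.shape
(7, 23, 2)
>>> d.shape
(7, 23, 7)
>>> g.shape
(7, 23, 2)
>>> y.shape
(7, 23, 7)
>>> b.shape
(23, 11)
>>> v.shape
(7, 23, 7)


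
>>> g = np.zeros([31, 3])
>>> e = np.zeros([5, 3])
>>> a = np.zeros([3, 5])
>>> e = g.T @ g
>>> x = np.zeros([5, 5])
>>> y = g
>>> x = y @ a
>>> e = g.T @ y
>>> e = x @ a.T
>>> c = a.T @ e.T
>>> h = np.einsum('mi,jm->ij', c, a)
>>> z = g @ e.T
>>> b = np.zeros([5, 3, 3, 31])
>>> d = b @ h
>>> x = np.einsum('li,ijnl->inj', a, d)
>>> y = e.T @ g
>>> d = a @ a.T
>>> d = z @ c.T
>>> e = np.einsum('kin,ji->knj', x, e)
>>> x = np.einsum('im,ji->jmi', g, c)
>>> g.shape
(31, 3)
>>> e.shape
(5, 3, 31)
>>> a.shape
(3, 5)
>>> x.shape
(5, 3, 31)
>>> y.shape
(3, 3)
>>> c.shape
(5, 31)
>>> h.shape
(31, 3)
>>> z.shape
(31, 31)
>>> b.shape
(5, 3, 3, 31)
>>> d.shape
(31, 5)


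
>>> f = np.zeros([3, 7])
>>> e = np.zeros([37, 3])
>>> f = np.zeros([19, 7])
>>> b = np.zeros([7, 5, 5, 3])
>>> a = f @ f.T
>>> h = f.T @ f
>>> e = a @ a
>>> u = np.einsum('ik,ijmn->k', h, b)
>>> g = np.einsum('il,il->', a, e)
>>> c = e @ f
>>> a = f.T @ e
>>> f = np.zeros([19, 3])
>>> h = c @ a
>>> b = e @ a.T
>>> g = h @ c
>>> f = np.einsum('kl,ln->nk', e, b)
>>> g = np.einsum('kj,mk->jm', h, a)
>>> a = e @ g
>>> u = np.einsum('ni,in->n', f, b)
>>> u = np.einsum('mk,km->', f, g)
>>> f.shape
(7, 19)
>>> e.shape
(19, 19)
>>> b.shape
(19, 7)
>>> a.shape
(19, 7)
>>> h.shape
(19, 19)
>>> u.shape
()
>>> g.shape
(19, 7)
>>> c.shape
(19, 7)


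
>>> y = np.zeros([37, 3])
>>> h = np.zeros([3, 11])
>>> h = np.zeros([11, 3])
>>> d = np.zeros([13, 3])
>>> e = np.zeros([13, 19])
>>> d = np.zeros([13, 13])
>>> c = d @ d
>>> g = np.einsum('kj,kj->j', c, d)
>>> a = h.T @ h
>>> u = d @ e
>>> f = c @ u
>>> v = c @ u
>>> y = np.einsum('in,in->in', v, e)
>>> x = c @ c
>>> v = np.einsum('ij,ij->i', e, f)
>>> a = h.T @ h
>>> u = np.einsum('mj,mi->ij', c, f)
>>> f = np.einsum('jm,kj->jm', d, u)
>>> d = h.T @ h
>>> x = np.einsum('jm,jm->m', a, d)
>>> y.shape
(13, 19)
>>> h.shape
(11, 3)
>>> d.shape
(3, 3)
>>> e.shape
(13, 19)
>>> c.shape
(13, 13)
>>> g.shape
(13,)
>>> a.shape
(3, 3)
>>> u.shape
(19, 13)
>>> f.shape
(13, 13)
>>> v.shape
(13,)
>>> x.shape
(3,)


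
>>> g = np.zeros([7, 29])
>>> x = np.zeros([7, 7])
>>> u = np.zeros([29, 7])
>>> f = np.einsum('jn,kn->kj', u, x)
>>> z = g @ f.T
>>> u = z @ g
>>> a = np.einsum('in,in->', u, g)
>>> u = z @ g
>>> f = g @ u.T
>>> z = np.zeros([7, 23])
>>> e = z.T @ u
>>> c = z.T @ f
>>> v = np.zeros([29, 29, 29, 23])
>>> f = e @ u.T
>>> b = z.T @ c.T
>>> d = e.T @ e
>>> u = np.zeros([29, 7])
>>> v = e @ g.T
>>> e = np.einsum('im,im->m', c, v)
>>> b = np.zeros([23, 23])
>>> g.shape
(7, 29)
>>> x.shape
(7, 7)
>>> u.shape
(29, 7)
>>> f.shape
(23, 7)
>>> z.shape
(7, 23)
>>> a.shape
()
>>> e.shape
(7,)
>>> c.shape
(23, 7)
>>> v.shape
(23, 7)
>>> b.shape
(23, 23)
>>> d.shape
(29, 29)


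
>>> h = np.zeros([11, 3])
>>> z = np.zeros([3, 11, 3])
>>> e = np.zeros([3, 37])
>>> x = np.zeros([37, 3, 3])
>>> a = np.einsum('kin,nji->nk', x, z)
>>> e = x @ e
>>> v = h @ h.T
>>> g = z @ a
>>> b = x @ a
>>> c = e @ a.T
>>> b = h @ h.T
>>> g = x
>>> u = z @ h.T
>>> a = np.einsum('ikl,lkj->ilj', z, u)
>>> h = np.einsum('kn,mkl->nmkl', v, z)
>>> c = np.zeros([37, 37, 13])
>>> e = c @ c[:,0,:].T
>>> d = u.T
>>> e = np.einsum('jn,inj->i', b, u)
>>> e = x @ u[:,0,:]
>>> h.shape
(11, 3, 11, 3)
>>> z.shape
(3, 11, 3)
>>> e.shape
(37, 3, 11)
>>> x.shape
(37, 3, 3)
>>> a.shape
(3, 3, 11)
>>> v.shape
(11, 11)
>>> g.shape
(37, 3, 3)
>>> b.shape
(11, 11)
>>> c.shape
(37, 37, 13)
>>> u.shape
(3, 11, 11)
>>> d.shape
(11, 11, 3)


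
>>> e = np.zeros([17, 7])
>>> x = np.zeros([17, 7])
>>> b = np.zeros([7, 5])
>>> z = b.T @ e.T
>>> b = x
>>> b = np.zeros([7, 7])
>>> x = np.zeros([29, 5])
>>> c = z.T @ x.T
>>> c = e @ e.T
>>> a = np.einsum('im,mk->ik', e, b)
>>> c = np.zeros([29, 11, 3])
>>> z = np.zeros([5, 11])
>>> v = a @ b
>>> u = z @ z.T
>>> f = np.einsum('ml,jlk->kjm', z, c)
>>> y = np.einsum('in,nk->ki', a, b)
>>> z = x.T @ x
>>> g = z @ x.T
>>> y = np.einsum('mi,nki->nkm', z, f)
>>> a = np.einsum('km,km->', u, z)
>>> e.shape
(17, 7)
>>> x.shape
(29, 5)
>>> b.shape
(7, 7)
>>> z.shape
(5, 5)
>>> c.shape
(29, 11, 3)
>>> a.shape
()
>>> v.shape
(17, 7)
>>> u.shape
(5, 5)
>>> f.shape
(3, 29, 5)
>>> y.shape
(3, 29, 5)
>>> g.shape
(5, 29)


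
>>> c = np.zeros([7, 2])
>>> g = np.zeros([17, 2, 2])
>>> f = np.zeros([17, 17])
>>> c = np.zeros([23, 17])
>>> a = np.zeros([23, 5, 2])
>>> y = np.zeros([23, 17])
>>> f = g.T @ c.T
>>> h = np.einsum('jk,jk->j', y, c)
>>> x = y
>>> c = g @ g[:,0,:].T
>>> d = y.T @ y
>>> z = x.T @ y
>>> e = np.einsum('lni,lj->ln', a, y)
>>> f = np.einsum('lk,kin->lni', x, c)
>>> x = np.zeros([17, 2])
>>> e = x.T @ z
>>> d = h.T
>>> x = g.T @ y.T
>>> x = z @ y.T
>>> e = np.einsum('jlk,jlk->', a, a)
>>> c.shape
(17, 2, 17)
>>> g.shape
(17, 2, 2)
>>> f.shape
(23, 17, 2)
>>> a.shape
(23, 5, 2)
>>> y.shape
(23, 17)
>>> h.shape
(23,)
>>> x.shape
(17, 23)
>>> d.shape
(23,)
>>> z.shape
(17, 17)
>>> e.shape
()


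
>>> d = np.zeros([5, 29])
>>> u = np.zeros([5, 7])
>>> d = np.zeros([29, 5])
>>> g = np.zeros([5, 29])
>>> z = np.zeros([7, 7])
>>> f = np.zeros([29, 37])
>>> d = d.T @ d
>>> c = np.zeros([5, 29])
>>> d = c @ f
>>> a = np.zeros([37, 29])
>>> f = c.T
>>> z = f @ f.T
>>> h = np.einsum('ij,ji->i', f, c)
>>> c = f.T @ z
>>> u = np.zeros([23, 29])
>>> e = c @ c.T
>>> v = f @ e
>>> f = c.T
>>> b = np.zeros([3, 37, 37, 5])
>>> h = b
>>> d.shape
(5, 37)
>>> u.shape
(23, 29)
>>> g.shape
(5, 29)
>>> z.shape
(29, 29)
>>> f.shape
(29, 5)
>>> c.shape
(5, 29)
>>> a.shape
(37, 29)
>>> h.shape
(3, 37, 37, 5)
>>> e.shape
(5, 5)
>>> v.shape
(29, 5)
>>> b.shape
(3, 37, 37, 5)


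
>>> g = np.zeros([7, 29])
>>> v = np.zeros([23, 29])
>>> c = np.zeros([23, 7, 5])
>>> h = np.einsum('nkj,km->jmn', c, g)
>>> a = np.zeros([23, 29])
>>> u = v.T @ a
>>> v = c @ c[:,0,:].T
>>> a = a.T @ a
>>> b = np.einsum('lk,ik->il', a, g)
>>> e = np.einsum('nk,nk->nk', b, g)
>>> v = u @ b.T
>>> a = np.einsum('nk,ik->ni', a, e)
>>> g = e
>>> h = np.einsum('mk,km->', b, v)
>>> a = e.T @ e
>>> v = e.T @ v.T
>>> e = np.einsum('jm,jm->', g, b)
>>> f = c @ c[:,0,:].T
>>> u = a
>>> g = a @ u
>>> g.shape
(29, 29)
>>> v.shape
(29, 29)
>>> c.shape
(23, 7, 5)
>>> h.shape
()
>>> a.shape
(29, 29)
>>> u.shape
(29, 29)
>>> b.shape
(7, 29)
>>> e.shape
()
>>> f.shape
(23, 7, 23)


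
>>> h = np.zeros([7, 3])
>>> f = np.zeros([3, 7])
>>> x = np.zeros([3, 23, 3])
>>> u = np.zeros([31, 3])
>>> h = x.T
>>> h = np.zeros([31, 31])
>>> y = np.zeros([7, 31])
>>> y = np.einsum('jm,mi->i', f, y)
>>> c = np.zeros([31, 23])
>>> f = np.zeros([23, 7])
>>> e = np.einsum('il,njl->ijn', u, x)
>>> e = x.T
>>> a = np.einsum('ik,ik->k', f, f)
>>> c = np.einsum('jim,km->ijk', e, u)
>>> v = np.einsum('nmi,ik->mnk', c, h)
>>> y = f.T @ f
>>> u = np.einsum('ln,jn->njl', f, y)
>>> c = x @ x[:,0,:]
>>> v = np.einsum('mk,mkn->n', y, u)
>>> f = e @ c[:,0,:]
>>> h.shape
(31, 31)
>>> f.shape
(3, 23, 3)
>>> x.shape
(3, 23, 3)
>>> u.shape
(7, 7, 23)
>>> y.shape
(7, 7)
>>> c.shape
(3, 23, 3)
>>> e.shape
(3, 23, 3)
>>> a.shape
(7,)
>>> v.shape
(23,)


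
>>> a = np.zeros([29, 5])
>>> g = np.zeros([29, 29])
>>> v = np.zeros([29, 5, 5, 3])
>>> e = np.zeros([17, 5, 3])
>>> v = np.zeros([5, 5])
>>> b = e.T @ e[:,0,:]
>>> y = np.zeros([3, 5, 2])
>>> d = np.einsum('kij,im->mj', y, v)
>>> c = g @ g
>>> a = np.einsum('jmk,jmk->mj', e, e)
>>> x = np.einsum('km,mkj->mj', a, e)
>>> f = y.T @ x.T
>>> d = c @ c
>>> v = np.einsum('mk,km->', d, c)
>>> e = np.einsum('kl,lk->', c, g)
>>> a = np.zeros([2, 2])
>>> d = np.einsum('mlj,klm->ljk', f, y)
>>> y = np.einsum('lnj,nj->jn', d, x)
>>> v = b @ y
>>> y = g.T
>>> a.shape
(2, 2)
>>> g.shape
(29, 29)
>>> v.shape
(3, 5, 17)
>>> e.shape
()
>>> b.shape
(3, 5, 3)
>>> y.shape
(29, 29)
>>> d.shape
(5, 17, 3)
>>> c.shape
(29, 29)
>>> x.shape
(17, 3)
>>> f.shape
(2, 5, 17)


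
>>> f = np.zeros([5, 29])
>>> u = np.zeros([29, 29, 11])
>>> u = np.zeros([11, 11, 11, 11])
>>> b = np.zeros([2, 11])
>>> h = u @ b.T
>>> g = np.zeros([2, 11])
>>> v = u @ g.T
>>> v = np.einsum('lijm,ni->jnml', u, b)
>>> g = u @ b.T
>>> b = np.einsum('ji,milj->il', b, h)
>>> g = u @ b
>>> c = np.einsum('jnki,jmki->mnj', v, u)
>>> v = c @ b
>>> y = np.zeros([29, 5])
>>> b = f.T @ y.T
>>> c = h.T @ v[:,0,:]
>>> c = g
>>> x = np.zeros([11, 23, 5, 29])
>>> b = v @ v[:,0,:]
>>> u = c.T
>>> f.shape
(5, 29)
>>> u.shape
(11, 11, 11, 11)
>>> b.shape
(11, 2, 11)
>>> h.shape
(11, 11, 11, 2)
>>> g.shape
(11, 11, 11, 11)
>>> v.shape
(11, 2, 11)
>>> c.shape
(11, 11, 11, 11)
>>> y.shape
(29, 5)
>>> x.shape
(11, 23, 5, 29)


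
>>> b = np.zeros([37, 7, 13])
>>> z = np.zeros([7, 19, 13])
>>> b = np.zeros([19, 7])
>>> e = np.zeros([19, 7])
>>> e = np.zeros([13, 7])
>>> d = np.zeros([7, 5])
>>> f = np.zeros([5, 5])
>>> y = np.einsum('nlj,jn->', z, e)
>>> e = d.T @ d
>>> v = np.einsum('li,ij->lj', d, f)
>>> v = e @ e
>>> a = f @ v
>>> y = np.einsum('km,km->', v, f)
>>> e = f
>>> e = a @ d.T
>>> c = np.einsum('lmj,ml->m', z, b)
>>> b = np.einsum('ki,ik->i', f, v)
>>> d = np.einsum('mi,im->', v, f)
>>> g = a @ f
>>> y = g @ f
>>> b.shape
(5,)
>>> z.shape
(7, 19, 13)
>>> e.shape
(5, 7)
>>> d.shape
()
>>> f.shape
(5, 5)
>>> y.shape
(5, 5)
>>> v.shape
(5, 5)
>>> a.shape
(5, 5)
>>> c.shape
(19,)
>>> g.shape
(5, 5)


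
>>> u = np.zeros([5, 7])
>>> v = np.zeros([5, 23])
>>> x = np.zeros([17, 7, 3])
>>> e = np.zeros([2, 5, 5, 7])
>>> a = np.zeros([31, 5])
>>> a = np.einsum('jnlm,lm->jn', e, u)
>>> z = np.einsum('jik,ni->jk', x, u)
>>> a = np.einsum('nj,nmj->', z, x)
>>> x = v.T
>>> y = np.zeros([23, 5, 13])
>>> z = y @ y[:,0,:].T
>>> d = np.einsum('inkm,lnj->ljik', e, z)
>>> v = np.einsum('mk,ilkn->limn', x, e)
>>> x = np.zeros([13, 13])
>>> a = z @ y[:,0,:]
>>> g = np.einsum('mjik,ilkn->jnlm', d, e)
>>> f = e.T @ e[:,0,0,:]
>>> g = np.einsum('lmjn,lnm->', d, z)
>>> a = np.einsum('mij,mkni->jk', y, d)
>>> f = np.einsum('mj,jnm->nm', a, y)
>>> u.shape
(5, 7)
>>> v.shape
(5, 2, 23, 7)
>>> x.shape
(13, 13)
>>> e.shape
(2, 5, 5, 7)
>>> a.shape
(13, 23)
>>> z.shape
(23, 5, 23)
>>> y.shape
(23, 5, 13)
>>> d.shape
(23, 23, 2, 5)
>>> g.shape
()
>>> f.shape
(5, 13)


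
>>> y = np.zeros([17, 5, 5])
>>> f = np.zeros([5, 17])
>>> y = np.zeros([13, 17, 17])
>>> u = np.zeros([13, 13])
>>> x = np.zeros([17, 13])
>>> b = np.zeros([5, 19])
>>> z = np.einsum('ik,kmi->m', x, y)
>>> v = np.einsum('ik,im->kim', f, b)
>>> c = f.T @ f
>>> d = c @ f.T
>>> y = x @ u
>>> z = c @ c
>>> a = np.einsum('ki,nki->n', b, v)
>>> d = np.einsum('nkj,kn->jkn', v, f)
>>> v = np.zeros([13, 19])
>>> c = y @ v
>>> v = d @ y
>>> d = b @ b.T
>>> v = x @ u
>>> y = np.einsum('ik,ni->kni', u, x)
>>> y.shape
(13, 17, 13)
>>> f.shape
(5, 17)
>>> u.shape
(13, 13)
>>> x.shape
(17, 13)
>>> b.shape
(5, 19)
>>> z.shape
(17, 17)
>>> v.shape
(17, 13)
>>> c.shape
(17, 19)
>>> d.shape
(5, 5)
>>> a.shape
(17,)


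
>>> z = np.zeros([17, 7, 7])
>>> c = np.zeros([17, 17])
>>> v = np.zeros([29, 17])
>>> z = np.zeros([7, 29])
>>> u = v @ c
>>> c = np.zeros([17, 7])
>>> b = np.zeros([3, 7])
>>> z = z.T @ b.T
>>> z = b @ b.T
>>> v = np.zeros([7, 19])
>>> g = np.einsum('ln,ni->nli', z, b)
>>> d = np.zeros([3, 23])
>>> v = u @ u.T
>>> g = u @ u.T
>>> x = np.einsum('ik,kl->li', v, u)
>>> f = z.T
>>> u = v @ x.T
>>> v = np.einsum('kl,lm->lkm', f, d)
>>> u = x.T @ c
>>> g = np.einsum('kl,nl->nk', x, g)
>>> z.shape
(3, 3)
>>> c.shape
(17, 7)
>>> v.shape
(3, 3, 23)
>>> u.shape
(29, 7)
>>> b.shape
(3, 7)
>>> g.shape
(29, 17)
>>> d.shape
(3, 23)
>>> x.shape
(17, 29)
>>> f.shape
(3, 3)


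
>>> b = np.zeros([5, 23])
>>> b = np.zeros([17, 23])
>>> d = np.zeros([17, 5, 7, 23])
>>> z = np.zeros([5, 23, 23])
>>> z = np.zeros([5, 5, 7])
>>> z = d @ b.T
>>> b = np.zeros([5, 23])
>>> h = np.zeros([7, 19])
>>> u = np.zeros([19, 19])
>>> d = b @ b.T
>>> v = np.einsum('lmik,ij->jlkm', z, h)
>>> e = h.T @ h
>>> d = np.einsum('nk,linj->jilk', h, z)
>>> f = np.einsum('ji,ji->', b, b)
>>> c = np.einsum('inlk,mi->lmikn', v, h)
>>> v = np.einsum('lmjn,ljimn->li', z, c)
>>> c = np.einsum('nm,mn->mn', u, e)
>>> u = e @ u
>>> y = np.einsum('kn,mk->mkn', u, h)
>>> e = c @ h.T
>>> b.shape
(5, 23)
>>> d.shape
(17, 5, 17, 19)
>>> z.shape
(17, 5, 7, 17)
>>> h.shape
(7, 19)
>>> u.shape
(19, 19)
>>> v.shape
(17, 19)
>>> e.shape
(19, 7)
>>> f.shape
()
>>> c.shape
(19, 19)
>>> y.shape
(7, 19, 19)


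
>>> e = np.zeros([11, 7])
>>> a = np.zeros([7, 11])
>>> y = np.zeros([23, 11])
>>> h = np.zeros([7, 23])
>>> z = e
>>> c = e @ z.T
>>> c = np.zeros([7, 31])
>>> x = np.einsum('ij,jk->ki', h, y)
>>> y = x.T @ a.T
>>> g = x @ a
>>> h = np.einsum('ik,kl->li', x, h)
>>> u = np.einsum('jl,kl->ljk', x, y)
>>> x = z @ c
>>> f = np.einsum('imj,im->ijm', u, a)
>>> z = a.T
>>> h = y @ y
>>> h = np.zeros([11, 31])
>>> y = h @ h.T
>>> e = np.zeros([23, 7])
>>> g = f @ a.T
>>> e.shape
(23, 7)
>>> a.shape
(7, 11)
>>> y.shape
(11, 11)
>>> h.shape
(11, 31)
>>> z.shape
(11, 7)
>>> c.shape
(7, 31)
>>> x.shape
(11, 31)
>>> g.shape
(7, 7, 7)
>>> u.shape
(7, 11, 7)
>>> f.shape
(7, 7, 11)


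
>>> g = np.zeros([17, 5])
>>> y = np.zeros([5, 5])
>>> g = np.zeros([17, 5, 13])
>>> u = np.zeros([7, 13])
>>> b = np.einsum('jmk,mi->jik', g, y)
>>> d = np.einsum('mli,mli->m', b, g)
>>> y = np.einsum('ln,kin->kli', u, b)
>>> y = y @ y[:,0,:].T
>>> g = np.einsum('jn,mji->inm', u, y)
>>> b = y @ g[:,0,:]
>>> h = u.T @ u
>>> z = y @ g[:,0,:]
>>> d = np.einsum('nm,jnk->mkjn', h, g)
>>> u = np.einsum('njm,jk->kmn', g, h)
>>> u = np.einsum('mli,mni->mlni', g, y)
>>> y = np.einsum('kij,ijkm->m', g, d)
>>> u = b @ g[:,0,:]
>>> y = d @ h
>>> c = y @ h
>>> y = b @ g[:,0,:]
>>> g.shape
(17, 13, 17)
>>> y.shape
(17, 7, 17)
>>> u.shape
(17, 7, 17)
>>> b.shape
(17, 7, 17)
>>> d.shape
(13, 17, 17, 13)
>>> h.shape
(13, 13)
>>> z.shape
(17, 7, 17)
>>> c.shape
(13, 17, 17, 13)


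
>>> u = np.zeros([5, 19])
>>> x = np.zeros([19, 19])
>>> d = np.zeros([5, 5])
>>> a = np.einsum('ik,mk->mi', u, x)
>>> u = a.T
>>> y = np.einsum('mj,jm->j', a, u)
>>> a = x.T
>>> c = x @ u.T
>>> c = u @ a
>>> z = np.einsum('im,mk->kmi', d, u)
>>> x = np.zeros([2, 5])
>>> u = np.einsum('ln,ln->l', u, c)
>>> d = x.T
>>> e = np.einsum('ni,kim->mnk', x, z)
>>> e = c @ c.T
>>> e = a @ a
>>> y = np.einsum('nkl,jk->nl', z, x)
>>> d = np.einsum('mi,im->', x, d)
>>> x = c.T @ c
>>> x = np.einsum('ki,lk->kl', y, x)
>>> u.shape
(5,)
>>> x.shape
(19, 19)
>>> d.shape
()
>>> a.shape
(19, 19)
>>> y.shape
(19, 5)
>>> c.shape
(5, 19)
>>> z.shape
(19, 5, 5)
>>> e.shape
(19, 19)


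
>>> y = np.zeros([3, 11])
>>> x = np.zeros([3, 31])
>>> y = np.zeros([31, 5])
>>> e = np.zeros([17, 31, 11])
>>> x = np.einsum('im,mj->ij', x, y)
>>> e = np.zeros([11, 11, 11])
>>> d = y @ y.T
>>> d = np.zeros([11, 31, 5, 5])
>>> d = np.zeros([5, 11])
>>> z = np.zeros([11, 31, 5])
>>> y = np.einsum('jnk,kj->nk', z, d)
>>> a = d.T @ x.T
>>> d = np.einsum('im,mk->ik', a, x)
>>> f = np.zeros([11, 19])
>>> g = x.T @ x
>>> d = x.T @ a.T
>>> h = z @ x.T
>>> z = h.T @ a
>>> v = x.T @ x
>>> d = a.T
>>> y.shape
(31, 5)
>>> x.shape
(3, 5)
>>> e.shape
(11, 11, 11)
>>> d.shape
(3, 11)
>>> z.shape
(3, 31, 3)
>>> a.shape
(11, 3)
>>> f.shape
(11, 19)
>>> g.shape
(5, 5)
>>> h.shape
(11, 31, 3)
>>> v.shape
(5, 5)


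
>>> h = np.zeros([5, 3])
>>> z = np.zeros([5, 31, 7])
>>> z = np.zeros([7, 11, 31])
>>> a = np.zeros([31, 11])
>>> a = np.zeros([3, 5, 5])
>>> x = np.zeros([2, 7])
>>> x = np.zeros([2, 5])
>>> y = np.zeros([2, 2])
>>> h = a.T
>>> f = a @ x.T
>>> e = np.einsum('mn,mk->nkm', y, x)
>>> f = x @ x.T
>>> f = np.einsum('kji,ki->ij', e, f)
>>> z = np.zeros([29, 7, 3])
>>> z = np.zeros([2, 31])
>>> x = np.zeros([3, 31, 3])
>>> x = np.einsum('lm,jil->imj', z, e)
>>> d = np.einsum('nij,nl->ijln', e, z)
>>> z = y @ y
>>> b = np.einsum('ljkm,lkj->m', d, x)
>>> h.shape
(5, 5, 3)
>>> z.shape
(2, 2)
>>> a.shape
(3, 5, 5)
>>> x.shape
(5, 31, 2)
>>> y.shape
(2, 2)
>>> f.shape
(2, 5)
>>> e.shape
(2, 5, 2)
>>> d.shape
(5, 2, 31, 2)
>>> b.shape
(2,)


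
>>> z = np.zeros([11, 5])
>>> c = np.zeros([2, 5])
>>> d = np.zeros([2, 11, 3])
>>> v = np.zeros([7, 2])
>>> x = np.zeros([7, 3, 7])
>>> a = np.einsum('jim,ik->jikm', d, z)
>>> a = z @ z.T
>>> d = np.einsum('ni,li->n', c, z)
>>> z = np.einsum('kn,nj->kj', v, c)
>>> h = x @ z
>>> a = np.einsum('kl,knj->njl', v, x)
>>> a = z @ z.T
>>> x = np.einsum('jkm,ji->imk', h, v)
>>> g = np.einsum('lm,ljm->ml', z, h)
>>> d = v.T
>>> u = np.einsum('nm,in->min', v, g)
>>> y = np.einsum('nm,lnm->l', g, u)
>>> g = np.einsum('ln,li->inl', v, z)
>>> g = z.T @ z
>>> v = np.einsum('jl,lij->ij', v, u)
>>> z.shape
(7, 5)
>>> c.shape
(2, 5)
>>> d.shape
(2, 7)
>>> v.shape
(5, 7)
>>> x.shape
(2, 5, 3)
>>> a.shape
(7, 7)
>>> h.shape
(7, 3, 5)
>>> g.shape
(5, 5)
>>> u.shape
(2, 5, 7)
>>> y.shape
(2,)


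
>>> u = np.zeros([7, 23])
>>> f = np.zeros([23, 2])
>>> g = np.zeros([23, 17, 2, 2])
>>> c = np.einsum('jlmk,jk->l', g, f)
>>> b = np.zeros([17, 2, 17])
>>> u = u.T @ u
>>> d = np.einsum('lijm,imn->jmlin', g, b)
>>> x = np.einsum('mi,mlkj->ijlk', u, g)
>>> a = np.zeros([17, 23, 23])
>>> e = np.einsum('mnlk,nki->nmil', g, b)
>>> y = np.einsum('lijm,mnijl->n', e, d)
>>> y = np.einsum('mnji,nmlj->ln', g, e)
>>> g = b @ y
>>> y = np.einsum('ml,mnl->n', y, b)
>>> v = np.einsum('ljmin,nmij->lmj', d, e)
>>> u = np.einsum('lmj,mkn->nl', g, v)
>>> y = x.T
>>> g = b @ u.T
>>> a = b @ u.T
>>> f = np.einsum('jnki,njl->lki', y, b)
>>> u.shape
(2, 17)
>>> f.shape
(17, 2, 23)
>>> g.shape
(17, 2, 2)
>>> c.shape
(17,)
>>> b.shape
(17, 2, 17)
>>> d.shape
(2, 2, 23, 17, 17)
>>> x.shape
(23, 2, 17, 2)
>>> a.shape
(17, 2, 2)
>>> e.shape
(17, 23, 17, 2)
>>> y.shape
(2, 17, 2, 23)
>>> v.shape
(2, 23, 2)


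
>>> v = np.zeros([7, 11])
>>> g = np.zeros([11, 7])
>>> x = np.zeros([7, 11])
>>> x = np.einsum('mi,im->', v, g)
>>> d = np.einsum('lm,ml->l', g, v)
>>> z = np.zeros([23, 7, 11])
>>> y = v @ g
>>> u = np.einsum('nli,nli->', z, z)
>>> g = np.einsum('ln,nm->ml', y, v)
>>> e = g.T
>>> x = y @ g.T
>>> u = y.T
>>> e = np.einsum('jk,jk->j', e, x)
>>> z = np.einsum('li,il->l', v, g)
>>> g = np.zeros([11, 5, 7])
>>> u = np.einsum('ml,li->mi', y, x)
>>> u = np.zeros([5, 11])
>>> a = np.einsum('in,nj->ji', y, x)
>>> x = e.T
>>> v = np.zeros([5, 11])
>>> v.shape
(5, 11)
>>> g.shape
(11, 5, 7)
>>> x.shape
(7,)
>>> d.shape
(11,)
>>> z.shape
(7,)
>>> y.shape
(7, 7)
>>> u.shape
(5, 11)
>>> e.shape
(7,)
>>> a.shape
(11, 7)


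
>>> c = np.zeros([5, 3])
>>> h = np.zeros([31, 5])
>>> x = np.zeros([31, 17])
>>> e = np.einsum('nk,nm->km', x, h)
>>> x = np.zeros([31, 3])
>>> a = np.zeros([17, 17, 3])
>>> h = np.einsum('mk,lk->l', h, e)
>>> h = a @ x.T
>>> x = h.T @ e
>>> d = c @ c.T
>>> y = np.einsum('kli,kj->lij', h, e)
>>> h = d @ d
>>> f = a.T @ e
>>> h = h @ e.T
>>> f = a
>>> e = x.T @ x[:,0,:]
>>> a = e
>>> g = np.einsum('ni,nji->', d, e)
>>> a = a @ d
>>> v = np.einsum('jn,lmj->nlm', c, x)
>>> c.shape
(5, 3)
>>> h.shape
(5, 17)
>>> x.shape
(31, 17, 5)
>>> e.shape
(5, 17, 5)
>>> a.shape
(5, 17, 5)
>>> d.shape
(5, 5)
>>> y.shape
(17, 31, 5)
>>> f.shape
(17, 17, 3)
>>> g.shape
()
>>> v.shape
(3, 31, 17)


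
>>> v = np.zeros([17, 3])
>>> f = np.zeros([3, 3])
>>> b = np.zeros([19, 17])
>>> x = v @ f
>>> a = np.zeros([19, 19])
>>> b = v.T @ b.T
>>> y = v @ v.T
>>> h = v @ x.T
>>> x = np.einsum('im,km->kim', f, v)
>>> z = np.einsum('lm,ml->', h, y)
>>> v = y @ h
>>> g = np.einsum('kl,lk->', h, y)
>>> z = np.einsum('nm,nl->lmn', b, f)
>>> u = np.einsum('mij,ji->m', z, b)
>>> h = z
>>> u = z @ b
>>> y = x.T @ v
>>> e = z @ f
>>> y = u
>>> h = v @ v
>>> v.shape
(17, 17)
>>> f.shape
(3, 3)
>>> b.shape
(3, 19)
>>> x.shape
(17, 3, 3)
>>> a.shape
(19, 19)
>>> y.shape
(3, 19, 19)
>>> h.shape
(17, 17)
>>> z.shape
(3, 19, 3)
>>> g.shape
()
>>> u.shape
(3, 19, 19)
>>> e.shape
(3, 19, 3)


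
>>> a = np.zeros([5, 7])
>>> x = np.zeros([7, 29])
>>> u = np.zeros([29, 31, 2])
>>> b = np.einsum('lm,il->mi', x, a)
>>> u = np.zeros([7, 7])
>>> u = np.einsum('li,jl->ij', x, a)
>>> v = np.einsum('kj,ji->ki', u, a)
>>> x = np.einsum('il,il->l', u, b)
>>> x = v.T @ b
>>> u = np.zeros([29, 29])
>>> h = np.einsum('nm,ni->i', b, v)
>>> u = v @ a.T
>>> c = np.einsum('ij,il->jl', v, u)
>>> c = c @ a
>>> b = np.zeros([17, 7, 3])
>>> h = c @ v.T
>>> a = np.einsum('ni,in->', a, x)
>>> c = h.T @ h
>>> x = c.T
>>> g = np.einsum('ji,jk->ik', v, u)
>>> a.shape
()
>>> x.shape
(29, 29)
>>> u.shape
(29, 5)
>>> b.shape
(17, 7, 3)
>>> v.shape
(29, 7)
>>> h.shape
(7, 29)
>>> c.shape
(29, 29)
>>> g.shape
(7, 5)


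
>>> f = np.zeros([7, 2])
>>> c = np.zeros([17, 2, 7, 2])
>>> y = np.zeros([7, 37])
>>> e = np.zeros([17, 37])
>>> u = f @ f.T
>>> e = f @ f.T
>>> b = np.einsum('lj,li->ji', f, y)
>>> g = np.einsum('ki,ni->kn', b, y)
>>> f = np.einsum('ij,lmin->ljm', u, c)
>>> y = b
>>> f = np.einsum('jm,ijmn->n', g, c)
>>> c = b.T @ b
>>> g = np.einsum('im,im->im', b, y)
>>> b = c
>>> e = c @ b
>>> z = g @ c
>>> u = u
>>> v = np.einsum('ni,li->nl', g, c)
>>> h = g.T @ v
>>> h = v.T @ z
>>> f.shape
(2,)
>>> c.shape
(37, 37)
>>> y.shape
(2, 37)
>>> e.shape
(37, 37)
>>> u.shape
(7, 7)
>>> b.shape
(37, 37)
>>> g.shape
(2, 37)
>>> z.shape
(2, 37)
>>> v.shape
(2, 37)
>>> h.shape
(37, 37)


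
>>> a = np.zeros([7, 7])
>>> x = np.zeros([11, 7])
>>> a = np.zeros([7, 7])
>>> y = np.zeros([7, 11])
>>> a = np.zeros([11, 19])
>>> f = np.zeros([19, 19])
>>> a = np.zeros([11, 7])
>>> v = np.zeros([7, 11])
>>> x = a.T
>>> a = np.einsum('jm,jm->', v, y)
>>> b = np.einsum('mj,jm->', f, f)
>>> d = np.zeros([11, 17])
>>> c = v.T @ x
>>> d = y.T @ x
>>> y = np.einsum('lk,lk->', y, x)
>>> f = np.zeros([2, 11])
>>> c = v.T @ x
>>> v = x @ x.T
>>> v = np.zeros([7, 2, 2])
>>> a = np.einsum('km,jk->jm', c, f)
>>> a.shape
(2, 11)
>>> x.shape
(7, 11)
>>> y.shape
()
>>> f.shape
(2, 11)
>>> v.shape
(7, 2, 2)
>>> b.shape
()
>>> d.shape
(11, 11)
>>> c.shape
(11, 11)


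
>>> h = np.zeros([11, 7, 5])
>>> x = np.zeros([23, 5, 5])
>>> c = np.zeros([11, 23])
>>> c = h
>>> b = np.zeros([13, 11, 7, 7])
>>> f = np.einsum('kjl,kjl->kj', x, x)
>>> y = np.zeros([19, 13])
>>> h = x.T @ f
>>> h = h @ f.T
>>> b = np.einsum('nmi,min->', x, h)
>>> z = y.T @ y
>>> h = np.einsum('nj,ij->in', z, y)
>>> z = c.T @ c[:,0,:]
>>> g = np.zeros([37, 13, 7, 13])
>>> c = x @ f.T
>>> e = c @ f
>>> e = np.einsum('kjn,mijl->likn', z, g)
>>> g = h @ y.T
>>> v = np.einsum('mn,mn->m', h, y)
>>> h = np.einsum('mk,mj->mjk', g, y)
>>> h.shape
(19, 13, 19)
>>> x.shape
(23, 5, 5)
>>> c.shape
(23, 5, 23)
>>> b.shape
()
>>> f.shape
(23, 5)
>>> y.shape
(19, 13)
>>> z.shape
(5, 7, 5)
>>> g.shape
(19, 19)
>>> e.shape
(13, 13, 5, 5)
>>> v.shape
(19,)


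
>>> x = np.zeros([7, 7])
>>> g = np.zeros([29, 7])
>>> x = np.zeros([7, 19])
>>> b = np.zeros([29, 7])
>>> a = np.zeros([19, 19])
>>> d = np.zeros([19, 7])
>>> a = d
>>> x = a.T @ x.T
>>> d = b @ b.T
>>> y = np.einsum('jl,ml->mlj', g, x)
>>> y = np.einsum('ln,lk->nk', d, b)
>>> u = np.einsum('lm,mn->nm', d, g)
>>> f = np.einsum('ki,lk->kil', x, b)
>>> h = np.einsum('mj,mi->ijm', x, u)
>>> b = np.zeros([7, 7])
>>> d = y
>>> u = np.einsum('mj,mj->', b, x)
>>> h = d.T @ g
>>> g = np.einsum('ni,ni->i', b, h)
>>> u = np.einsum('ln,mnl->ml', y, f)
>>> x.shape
(7, 7)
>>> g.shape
(7,)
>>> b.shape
(7, 7)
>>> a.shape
(19, 7)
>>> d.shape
(29, 7)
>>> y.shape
(29, 7)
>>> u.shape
(7, 29)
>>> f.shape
(7, 7, 29)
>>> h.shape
(7, 7)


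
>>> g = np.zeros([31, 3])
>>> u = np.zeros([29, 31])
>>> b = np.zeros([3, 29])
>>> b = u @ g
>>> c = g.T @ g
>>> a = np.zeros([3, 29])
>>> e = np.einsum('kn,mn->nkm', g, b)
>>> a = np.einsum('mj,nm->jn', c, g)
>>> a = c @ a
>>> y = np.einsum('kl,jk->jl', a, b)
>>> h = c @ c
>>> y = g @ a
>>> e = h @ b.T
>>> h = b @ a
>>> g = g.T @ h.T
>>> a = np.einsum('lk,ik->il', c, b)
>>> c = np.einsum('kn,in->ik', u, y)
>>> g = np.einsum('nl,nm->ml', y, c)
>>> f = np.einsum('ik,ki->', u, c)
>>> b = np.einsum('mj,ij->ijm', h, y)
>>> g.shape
(29, 31)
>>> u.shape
(29, 31)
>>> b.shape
(31, 31, 29)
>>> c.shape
(31, 29)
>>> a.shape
(29, 3)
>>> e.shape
(3, 29)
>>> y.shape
(31, 31)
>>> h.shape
(29, 31)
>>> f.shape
()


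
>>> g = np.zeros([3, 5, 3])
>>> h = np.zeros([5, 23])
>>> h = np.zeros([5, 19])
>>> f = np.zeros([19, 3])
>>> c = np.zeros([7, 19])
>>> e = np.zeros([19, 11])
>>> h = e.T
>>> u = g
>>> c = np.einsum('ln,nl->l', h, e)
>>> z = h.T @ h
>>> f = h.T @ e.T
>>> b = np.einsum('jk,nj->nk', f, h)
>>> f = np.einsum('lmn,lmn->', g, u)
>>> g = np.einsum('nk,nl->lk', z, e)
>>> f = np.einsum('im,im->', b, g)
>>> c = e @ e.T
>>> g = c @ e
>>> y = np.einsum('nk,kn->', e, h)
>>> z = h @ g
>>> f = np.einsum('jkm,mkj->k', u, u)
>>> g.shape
(19, 11)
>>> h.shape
(11, 19)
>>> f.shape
(5,)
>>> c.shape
(19, 19)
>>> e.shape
(19, 11)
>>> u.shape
(3, 5, 3)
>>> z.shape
(11, 11)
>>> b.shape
(11, 19)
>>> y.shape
()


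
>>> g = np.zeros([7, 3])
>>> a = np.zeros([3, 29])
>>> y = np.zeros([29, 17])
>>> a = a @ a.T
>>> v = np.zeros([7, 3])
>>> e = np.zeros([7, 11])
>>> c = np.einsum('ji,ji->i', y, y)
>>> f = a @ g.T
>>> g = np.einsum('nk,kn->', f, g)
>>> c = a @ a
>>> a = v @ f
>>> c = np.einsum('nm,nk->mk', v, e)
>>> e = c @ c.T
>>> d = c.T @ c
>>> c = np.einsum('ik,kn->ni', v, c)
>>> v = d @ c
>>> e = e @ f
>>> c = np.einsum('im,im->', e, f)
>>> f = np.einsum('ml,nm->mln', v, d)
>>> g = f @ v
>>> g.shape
(11, 7, 7)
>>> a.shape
(7, 7)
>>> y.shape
(29, 17)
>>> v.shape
(11, 7)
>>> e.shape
(3, 7)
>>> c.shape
()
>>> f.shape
(11, 7, 11)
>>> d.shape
(11, 11)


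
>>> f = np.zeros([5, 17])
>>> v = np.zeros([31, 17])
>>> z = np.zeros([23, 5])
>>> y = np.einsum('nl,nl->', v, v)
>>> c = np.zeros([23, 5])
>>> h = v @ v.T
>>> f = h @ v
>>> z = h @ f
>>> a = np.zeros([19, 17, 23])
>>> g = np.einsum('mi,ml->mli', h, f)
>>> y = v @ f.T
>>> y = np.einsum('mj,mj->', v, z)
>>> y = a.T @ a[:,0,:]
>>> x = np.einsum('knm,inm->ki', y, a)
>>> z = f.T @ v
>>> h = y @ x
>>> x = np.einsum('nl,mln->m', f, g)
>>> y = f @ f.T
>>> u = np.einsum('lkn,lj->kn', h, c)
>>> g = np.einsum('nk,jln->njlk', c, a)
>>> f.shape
(31, 17)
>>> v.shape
(31, 17)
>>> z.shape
(17, 17)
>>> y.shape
(31, 31)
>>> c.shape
(23, 5)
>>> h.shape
(23, 17, 19)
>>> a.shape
(19, 17, 23)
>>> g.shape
(23, 19, 17, 5)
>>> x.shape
(31,)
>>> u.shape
(17, 19)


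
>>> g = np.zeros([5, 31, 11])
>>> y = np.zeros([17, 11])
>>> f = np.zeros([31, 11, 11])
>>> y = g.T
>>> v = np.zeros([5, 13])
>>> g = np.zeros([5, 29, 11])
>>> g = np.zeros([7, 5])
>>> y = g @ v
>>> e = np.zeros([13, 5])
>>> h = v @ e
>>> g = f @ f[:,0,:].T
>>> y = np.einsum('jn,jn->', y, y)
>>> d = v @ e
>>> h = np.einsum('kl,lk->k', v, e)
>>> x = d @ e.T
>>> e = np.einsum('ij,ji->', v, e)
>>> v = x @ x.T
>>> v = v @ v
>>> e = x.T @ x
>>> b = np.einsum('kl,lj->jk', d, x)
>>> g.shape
(31, 11, 31)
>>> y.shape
()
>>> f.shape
(31, 11, 11)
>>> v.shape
(5, 5)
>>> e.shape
(13, 13)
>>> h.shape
(5,)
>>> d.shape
(5, 5)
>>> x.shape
(5, 13)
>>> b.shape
(13, 5)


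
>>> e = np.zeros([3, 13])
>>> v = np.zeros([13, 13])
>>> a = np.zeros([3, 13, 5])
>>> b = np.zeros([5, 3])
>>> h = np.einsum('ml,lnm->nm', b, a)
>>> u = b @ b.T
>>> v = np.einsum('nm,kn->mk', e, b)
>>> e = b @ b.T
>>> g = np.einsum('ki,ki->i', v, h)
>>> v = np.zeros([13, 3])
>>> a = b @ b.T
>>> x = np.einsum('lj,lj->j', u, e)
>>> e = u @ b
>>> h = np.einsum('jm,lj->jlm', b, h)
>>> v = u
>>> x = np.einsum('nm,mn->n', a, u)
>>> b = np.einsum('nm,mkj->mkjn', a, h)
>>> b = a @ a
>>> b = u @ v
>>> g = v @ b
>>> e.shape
(5, 3)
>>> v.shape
(5, 5)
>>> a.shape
(5, 5)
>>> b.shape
(5, 5)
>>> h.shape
(5, 13, 3)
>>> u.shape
(5, 5)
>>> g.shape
(5, 5)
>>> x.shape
(5,)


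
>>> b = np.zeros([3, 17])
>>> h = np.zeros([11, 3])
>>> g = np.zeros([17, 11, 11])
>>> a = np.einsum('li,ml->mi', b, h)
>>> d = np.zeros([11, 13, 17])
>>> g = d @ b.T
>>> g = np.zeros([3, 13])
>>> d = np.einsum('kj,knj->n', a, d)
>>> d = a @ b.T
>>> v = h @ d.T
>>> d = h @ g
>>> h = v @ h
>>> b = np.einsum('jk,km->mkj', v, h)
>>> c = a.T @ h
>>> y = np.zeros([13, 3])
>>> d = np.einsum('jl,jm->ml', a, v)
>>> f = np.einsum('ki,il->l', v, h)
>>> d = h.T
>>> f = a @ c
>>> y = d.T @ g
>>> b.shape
(3, 11, 11)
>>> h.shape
(11, 3)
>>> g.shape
(3, 13)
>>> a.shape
(11, 17)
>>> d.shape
(3, 11)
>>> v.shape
(11, 11)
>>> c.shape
(17, 3)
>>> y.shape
(11, 13)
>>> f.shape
(11, 3)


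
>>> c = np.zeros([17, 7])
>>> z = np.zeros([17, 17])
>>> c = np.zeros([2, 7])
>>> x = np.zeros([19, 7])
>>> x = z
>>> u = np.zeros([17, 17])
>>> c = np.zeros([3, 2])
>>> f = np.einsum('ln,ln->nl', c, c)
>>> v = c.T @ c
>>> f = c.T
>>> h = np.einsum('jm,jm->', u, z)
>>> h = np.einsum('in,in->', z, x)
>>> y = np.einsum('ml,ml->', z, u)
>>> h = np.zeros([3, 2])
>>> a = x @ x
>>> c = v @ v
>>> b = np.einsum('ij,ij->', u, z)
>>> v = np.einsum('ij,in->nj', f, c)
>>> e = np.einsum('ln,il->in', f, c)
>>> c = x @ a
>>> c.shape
(17, 17)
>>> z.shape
(17, 17)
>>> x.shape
(17, 17)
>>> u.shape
(17, 17)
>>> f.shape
(2, 3)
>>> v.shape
(2, 3)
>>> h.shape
(3, 2)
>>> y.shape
()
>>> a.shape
(17, 17)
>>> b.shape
()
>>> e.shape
(2, 3)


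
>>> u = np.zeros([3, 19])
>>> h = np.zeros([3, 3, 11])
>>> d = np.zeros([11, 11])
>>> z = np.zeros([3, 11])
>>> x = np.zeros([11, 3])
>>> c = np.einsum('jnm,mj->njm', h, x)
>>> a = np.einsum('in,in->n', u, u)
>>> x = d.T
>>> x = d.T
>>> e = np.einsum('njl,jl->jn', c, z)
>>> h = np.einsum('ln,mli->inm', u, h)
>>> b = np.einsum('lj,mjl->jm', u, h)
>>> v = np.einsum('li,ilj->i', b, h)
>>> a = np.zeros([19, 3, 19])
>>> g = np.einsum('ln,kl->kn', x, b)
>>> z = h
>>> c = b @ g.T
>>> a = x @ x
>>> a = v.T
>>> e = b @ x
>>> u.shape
(3, 19)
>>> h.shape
(11, 19, 3)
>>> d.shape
(11, 11)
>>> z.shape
(11, 19, 3)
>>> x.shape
(11, 11)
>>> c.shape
(19, 19)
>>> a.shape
(11,)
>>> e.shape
(19, 11)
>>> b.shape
(19, 11)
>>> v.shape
(11,)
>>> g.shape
(19, 11)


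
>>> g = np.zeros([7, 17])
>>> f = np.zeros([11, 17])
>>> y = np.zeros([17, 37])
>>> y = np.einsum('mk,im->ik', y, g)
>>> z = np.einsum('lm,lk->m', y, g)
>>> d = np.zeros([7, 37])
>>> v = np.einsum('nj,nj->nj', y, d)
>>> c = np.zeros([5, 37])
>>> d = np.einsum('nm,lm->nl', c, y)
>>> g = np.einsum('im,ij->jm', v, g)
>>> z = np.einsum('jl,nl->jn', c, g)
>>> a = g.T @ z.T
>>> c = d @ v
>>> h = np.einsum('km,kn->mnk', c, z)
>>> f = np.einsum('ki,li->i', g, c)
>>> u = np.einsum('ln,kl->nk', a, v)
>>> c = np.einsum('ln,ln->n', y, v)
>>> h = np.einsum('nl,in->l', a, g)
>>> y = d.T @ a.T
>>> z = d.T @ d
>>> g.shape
(17, 37)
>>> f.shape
(37,)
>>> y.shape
(7, 37)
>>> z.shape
(7, 7)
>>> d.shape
(5, 7)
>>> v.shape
(7, 37)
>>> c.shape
(37,)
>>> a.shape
(37, 5)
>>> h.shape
(5,)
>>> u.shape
(5, 7)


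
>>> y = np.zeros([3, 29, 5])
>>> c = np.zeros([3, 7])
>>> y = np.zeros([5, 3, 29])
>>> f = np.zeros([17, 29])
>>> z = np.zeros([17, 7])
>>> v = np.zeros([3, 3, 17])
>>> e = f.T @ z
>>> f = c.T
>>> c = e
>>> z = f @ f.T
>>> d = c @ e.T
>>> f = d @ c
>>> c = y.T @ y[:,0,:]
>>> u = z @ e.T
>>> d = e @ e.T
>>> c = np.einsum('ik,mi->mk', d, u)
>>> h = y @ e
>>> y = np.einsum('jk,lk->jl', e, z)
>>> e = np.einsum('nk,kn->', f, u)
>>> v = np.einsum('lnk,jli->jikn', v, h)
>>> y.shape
(29, 7)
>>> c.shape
(7, 29)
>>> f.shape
(29, 7)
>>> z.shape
(7, 7)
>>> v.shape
(5, 7, 17, 3)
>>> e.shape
()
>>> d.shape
(29, 29)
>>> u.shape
(7, 29)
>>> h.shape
(5, 3, 7)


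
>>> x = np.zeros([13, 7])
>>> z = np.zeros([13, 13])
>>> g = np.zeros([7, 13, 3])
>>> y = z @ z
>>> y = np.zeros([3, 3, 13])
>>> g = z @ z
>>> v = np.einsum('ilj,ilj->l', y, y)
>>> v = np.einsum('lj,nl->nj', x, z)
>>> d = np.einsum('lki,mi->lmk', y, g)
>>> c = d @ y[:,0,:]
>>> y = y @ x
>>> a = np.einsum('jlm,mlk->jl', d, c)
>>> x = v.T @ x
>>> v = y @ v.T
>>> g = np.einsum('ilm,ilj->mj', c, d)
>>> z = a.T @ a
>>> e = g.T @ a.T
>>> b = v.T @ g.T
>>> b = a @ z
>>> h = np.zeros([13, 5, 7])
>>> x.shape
(7, 7)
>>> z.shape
(13, 13)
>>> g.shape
(13, 3)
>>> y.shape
(3, 3, 7)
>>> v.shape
(3, 3, 13)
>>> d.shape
(3, 13, 3)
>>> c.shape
(3, 13, 13)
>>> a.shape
(3, 13)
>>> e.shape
(3, 3)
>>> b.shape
(3, 13)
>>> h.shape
(13, 5, 7)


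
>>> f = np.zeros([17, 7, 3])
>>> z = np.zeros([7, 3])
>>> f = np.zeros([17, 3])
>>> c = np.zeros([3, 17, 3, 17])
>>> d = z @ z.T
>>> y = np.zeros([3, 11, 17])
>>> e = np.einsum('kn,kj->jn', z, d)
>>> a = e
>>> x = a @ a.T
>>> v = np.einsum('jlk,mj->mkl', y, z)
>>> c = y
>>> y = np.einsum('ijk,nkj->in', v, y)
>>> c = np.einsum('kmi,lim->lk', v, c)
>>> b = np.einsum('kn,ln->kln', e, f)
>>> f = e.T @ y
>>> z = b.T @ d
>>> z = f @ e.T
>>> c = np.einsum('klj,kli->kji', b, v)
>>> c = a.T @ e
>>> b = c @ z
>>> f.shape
(3, 3)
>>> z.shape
(3, 7)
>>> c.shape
(3, 3)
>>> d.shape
(7, 7)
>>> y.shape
(7, 3)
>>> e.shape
(7, 3)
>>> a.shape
(7, 3)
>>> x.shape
(7, 7)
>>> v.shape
(7, 17, 11)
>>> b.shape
(3, 7)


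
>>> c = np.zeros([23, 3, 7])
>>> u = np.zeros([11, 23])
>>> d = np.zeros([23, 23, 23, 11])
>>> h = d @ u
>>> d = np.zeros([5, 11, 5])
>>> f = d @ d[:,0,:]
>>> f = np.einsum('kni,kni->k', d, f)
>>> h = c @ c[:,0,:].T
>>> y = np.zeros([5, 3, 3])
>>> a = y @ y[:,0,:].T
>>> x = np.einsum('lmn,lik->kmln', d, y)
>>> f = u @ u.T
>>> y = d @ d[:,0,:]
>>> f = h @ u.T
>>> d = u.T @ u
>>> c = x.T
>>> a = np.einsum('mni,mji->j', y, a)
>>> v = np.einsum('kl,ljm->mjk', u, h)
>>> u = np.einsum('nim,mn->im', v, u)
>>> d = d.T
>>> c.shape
(5, 5, 11, 3)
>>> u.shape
(3, 11)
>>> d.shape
(23, 23)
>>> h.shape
(23, 3, 23)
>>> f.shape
(23, 3, 11)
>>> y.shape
(5, 11, 5)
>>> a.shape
(3,)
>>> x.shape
(3, 11, 5, 5)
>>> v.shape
(23, 3, 11)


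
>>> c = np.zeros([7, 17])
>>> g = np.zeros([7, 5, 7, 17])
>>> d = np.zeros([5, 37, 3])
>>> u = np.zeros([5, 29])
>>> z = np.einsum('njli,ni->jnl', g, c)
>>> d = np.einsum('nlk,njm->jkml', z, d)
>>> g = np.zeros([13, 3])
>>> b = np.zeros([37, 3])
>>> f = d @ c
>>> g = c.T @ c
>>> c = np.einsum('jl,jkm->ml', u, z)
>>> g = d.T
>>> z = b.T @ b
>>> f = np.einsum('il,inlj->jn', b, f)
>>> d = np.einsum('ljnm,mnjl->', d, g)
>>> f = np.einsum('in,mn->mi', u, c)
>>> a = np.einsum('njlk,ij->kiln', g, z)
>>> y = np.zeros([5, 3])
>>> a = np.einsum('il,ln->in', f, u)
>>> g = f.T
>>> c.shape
(7, 29)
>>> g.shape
(5, 7)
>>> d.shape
()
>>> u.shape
(5, 29)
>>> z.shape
(3, 3)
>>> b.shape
(37, 3)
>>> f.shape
(7, 5)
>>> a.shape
(7, 29)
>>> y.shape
(5, 3)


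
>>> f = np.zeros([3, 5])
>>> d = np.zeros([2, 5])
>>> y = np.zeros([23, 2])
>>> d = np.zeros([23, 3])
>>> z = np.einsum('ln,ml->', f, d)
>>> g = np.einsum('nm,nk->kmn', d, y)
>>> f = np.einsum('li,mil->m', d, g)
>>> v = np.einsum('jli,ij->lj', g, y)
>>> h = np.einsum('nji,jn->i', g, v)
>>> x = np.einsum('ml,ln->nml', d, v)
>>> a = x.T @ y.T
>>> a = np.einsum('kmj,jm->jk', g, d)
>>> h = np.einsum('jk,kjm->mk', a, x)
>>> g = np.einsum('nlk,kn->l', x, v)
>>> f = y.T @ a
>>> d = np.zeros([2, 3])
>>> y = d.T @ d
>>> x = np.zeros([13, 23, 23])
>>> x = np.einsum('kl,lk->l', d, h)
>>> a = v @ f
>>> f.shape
(2, 2)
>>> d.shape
(2, 3)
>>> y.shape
(3, 3)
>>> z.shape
()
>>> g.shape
(23,)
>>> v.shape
(3, 2)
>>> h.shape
(3, 2)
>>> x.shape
(3,)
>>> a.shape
(3, 2)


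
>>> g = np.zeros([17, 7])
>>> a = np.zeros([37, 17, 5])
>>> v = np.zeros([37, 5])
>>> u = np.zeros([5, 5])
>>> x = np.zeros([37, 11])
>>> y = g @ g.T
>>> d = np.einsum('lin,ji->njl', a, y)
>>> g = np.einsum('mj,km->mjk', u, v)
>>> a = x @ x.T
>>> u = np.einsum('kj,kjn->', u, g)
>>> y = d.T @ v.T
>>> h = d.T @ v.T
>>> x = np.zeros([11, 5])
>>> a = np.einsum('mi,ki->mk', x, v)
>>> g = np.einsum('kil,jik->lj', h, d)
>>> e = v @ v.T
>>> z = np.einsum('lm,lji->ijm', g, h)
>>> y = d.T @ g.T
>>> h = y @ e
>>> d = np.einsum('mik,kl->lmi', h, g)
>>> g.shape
(37, 5)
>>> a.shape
(11, 37)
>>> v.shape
(37, 5)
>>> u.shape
()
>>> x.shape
(11, 5)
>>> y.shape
(37, 17, 37)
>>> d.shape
(5, 37, 17)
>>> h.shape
(37, 17, 37)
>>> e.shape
(37, 37)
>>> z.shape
(37, 17, 5)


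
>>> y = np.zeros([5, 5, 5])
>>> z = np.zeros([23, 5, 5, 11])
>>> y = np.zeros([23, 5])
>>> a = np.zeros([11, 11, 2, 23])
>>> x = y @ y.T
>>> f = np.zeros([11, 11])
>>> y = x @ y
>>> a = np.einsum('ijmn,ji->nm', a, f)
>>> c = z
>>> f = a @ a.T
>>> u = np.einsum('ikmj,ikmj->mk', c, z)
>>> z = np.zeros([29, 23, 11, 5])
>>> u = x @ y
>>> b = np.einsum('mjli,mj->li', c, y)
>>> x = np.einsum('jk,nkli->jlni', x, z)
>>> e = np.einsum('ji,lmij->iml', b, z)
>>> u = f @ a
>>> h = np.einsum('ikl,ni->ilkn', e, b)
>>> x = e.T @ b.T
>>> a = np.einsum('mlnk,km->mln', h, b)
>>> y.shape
(23, 5)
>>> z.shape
(29, 23, 11, 5)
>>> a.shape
(11, 29, 23)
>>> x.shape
(29, 23, 5)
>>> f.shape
(23, 23)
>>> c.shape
(23, 5, 5, 11)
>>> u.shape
(23, 2)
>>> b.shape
(5, 11)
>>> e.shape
(11, 23, 29)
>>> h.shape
(11, 29, 23, 5)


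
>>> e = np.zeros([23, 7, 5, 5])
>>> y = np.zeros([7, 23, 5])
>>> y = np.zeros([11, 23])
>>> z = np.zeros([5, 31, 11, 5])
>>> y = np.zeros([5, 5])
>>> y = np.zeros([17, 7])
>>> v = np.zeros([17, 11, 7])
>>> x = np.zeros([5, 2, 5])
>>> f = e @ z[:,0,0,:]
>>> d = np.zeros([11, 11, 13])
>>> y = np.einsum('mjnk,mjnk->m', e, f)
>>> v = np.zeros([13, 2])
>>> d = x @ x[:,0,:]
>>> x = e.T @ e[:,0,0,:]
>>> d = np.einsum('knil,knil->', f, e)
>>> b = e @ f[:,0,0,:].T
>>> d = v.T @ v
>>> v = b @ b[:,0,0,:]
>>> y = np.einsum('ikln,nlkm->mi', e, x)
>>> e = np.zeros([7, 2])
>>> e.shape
(7, 2)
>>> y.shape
(5, 23)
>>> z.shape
(5, 31, 11, 5)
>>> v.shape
(23, 7, 5, 23)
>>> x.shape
(5, 5, 7, 5)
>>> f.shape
(23, 7, 5, 5)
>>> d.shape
(2, 2)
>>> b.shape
(23, 7, 5, 23)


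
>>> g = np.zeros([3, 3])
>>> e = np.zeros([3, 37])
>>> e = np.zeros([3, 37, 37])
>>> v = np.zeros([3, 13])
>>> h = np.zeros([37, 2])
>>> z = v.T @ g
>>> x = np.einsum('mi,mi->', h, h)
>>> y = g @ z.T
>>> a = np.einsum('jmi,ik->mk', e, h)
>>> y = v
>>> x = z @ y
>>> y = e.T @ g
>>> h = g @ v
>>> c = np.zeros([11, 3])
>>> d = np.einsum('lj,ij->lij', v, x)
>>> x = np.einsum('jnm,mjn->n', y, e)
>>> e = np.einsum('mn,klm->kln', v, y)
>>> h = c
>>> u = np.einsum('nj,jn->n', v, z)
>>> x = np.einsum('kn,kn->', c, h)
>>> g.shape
(3, 3)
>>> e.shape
(37, 37, 13)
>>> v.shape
(3, 13)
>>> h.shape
(11, 3)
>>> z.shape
(13, 3)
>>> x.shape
()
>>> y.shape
(37, 37, 3)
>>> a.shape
(37, 2)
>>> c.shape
(11, 3)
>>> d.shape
(3, 13, 13)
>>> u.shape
(3,)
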